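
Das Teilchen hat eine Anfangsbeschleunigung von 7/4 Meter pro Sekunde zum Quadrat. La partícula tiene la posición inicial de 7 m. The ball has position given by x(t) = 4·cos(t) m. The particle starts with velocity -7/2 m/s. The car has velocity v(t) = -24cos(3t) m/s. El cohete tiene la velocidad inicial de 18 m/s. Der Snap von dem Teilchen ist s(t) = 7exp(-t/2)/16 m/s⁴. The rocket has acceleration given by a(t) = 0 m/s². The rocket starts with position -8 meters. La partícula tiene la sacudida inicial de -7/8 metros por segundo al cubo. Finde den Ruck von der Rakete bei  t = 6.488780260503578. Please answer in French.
En partant de l'accélération a(t) = 0, nous prenons 1 dérivée. En prenant d/dt de a(t), nous trouvons j(t) = 0. En utilisant j(t) = 0 et en substituant t = 6.488780260503578, nous trouvons j = 0.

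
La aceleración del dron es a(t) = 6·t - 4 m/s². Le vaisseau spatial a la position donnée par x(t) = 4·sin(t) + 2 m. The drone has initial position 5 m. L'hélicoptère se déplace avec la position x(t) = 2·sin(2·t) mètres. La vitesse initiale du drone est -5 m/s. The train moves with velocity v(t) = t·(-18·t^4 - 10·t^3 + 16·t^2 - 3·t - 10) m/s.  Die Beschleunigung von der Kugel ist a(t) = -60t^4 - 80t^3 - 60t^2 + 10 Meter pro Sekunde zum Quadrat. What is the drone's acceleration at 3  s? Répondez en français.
En utilisant a(t) = 6·t - 4 et en substituant t = 3, nous trouvons a = 14.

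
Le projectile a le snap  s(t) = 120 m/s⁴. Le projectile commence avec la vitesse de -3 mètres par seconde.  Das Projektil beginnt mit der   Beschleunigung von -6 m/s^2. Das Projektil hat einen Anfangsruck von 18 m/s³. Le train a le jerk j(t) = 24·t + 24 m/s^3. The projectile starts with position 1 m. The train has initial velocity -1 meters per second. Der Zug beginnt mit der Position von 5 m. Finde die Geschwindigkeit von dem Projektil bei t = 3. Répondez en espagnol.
Partiendo del snap s(t) = 120, tomamos 3 antiderivadas. La antiderivada del snap es la sacudida. Usando j(0) = 18, obtenemos j(t) = 120·t + 18. La antiderivada de la sacudida es la aceleración. Usando a(0) = -6, obtenemos a(t) = 60·t^2 + 18·t - 6. Tomando ∫a(t)dt y aplicando v(0) = -3, encontramos v(t) = 20·t^3 + 9·t^2 - 6·t - 3. Tenemos la velocidad v(t) = 20·t^3 + 9·t^2 - 6·t - 3. Sustituyendo t = 3: v(3) = 600.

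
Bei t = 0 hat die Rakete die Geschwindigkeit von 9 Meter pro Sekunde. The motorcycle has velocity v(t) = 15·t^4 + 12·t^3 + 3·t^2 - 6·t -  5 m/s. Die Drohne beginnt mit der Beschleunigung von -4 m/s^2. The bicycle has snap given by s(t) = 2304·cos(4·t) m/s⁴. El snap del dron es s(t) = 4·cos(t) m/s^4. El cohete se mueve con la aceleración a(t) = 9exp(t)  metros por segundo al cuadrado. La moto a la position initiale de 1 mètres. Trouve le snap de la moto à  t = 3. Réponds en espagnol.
Partiendo de la velocidad v(t) = 15·t^4 + 12·t^3 + 3·t^2 - 6·t - 5, tomamos 3 derivadas. Tomando d/dt de v(t), encontramos a(t) = 60·t^3 + 36·t^2 + 6·t - 6. Tomando d/dt de a(t), encontramos j(t) = 180·t^2 + 72·t + 6. Tomando d/dt de j(t), encontramos s(t) = 360·t + 72. Usando s(t) = 360·t + 72 y sustituyendo t = 3, encontramos s = 1152.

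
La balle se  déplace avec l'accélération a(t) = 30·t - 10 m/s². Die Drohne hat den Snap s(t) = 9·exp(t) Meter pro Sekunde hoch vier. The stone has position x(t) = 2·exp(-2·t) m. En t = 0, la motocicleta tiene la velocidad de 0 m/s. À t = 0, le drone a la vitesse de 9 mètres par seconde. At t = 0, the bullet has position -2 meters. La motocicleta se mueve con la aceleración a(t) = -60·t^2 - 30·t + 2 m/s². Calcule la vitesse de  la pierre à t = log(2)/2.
En partant de la position x(t) = 2·exp(-2·t), nous prenons 1 dérivée. En prenant d/dt de x(t), nous trouvons v(t) = -4·exp(-2·t). De l'équation de la vitesse v(t) = -4·exp(-2·t), nous substituons t = log(2)/2 pour obtenir v = -2.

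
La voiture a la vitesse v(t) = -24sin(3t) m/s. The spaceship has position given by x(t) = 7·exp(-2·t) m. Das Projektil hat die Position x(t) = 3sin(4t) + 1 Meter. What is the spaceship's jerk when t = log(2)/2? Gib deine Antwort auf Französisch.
En partant de la position x(t) = 7·exp(-2·t), nous prenons 3 dérivées. La dérivée de la position donne la vitesse: v(t) = -14·exp(-2·t). En prenant d/dt de v(t), nous trouvons a(t) = 28·exp(-2·t). En dérivant l'accélération, nous obtenons le jerk: j(t) = -56·exp(-2·t). De l'équation du jerk j(t) = -56·exp(-2·t), nous substituons t = log(2)/2 pour obtenir j = -28.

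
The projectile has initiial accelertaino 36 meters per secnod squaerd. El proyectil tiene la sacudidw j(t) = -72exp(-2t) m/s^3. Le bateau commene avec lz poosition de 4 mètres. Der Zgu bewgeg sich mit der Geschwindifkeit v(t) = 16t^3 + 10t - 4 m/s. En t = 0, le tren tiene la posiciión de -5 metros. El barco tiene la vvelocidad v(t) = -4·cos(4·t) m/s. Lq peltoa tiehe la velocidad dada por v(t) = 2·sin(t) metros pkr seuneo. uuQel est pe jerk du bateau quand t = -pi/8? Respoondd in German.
Ausgehend von der Geschwindigkeit v(t) = -4·cos(4·t), nehmen wir 2 Ableitungen. Durch Ableiten von der Geschwindigkeit erhalten wir die Beschleunigung: a(t) = 16·sin(4·t). Durch Ableiten von der Beschleunigung erhalten wir den Ruck: j(t) = 64·cos(4·t). Wir haben den Ruck j(t) = 64·cos(4·t). Durch Einsetzen von t = -pi/8: j(-pi/8) = 0.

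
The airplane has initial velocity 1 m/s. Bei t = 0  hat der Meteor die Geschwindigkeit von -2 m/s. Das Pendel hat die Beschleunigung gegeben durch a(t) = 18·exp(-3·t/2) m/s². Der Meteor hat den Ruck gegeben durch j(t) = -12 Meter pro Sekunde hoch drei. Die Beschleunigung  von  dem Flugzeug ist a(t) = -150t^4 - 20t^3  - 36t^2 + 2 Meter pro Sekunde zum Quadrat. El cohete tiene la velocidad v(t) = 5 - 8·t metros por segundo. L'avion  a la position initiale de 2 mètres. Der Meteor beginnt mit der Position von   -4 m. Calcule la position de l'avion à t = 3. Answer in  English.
Starting from acceleration a(t) = -150·t^4 - 20·t^3 - 36·t^2 + 2, we take 2 integrals. Finding the antiderivative of a(t) and using v(0) = 1: v(t) = -30·t^5 - 5·t^4 - 12·t^3 + 2·t + 1. Integrating velocity and using the initial condition x(0) = 2, we get x(t) = -5·t^6 - t^5 - 3·t^4 + t^2 + t + 2. From the given position equation x(t) = -5·t^6 - t^5 - 3·t^4 + t^2 + t + 2, we substitute t = 3 to get x = -4117.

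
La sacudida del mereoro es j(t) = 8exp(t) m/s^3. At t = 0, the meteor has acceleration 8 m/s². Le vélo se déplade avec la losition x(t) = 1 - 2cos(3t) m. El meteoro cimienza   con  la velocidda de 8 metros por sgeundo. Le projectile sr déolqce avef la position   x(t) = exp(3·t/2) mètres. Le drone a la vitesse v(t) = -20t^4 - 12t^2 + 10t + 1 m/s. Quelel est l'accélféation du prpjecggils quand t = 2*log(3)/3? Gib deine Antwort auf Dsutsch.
Um dies zu lösen, müssen wir 2 Ableitungen unserer Gleichung für die Position x(t) = exp(3·t/2) nehmen. Die Ableitung von der Position ergibt die Geschwindigkeit: v(t) = 3·exp(3·t/2)/2. Mit d/dt von v(t) finden wir a(t) = 9·exp(3·t/2)/4. Mit a(t) = 9·exp(3·t/2)/4 und Einsetzen von t = 2*log(3)/3, finden wir a = 27/4.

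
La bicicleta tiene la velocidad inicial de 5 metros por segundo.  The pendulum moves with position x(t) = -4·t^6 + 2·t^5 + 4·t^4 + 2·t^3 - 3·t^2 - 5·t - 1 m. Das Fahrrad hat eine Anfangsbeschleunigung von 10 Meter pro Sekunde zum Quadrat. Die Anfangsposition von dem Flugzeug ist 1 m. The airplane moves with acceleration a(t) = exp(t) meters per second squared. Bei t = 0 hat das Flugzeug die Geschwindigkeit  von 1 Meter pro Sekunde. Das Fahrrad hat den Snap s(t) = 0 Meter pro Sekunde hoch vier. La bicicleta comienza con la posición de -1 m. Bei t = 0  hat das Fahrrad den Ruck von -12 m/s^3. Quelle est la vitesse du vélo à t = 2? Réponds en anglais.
To solve this, we need to take 3 integrals of our snap equation s(t) = 0. Taking ∫s(t)dt and applying j(0) = -12, we find j(t) = -12. The antiderivative of jerk is acceleration. Using a(0) = 10, we get a(t) = 10 - 12·t. The integral of acceleration, with v(0) = 5, gives velocity: v(t) = -6·t^2 + 10·t + 5. From the given velocity equation v(t) = -6·t^2 + 10·t + 5, we substitute t = 2 to get v = 1.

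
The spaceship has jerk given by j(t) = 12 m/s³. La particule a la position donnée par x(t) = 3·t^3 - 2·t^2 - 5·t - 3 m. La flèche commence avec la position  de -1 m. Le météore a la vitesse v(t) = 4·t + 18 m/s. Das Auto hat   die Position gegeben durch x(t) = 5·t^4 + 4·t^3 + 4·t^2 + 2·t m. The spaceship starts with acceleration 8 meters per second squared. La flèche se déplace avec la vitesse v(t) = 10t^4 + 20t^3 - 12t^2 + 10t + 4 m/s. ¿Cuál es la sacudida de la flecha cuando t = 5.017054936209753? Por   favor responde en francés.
En partant de la vitesse v(t) = 10·t^4 + 20·t^3 - 12·t^2 + 10·t + 4, nous prenons 2 dérivées. La dérivée de la vitesse donne l'accélération: a(t) = 40·t^3 + 60·t^2 - 24·t + 10. En dérivant l'accélération, nous obtenons le jerk: j(t) = 120·t^2 + 120·t - 24. En utilisant j(t) = 120·t^2 + 120·t - 24 et en substituant t = 5.017054936209753, nous trouvons j = 3598.54742029877.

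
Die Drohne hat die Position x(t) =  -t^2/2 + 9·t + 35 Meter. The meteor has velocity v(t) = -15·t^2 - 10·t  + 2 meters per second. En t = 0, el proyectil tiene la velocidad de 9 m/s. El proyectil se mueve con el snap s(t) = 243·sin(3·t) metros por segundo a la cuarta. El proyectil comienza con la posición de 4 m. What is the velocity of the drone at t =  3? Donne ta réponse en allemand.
Wir müssen unsere Gleichung für die Position x(t) = -t^2/2 + 9·t + 35 1-mal ableiten. Durch Ableiten von der Position erhalten wir die Geschwindigkeit: v(t) = 9 - t. Aus der Gleichung für die Geschwindigkeit v(t) = 9 - t, setzen wir t = 3 ein und erhalten v = 6.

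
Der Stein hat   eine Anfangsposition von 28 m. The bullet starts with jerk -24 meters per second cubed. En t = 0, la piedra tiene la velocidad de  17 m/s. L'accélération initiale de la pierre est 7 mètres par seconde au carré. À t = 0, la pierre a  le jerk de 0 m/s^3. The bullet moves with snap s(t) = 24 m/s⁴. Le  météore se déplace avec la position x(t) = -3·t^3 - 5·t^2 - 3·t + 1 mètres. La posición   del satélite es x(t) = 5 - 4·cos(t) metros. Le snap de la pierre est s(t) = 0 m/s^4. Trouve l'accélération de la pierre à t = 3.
Nous devons intégrer notre équation du snap s(t) = 0 2 fois. La primitive du snap, avec j(0) = 0, donne le jerk: j(t) = 0. En prenant ∫j(t)dt et en appliquant a(0) = 7, nous trouvons a(t) = 7. De l'équation de l'accélération a(t) = 7, nous substituons t = 3 pour obtenir a = 7.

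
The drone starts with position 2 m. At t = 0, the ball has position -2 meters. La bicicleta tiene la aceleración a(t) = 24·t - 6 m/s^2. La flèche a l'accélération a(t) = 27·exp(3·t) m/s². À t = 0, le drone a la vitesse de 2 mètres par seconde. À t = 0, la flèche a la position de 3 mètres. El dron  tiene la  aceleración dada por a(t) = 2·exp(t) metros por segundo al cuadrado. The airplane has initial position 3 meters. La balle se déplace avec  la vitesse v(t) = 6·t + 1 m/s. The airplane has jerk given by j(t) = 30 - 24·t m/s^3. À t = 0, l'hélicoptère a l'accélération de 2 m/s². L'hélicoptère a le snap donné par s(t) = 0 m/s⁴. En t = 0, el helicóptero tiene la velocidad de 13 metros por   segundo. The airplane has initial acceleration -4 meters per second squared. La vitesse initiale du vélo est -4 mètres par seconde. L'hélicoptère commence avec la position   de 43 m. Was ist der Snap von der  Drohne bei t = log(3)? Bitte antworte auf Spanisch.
Debemos derivar nuestra ecuación de la aceleración a(t) = 2·exp(t) 2 veces. Tomando d/dt de a(t), encontramos j(t) = 2·exp(t). La derivada de la sacudida da el snap: s(t) = 2·exp(t). Tenemos el snap s(t) = 2·exp(t). Sustituyendo t = log(3): s(log(3)) = 6.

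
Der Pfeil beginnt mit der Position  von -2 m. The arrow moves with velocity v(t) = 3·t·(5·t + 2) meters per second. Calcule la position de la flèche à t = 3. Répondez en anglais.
Starting from velocity v(t) = 3·t·(5·t + 2), we take 1 integral. Finding the integral of v(t) and using x(0) = -2: x(t) = 5·t^3 + 3·t^2 - 2. From the given position equation x(t) = 5·t^3 + 3·t^2 - 2, we substitute t = 3 to get x = 160.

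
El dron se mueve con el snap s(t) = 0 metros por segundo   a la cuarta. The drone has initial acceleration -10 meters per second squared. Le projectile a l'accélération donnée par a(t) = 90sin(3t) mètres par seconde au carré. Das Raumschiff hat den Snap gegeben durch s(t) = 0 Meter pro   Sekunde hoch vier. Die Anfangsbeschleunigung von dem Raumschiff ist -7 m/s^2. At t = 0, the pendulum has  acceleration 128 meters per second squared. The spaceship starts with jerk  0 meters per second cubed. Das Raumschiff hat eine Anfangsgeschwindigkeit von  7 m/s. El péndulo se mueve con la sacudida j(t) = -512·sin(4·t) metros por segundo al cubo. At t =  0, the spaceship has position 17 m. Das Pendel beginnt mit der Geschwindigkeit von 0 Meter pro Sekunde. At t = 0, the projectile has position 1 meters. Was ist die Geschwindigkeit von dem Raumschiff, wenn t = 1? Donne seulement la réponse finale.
Bei t = 1, v = 0.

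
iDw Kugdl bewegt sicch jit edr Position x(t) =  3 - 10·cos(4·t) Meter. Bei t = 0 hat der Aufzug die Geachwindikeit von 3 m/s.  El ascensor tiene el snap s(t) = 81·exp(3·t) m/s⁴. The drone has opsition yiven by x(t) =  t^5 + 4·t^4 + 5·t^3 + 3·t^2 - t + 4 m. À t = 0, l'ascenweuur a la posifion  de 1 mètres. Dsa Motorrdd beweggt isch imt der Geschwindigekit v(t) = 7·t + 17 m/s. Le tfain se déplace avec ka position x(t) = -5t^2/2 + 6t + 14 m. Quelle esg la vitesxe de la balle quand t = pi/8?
Nous devons dériver notre équation de la position x(t) = 3 - 10·cos(4·t) 1 fois. La dérivée de la position donne la vitesse: v(t) = 40·sin(4·t). Nous avons la vitesse v(t) = 40·sin(4·t). En substituant t = pi/8: v(pi/8) = 40.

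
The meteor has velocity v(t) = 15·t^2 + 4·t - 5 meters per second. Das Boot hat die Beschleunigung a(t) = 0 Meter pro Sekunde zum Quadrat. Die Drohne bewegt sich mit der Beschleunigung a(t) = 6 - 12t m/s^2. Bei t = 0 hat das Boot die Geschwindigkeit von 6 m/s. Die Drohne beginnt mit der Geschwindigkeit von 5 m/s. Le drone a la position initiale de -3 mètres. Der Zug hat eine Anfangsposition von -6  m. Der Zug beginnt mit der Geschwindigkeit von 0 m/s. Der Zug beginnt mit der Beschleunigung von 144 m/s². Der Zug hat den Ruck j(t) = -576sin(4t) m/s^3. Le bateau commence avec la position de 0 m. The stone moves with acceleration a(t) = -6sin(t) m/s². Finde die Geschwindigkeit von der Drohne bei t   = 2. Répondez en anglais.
We must find the antiderivative of our acceleration equation a(t) = 6 - 12·t 1 time. Integrating acceleration and using the initial condition v(0) = 5, we get v(t) = -6·t^2 + 6·t + 5. We have velocity v(t) = -6·t^2 + 6·t + 5. Substituting t = 2: v(2) = -7.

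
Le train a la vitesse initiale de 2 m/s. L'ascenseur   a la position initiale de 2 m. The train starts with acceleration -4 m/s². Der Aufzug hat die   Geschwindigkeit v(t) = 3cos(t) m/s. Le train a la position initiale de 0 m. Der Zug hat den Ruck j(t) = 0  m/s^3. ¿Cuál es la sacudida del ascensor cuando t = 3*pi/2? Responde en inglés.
Starting from velocity v(t) = 3·cos(t), we take 2 derivatives. Taking d/dt of v(t), we find a(t) = -3·sin(t). Differentiating acceleration, we get jerk: j(t) = -3·cos(t). We have jerk j(t) = -3·cos(t). Substituting t = 3*pi/2: j(3*pi/2) = 0.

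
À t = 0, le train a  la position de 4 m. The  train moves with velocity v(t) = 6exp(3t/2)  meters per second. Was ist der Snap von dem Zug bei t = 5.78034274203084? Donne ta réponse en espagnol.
Debemos derivar nuestra ecuación de la velocidad v(t) = 6·exp(3·t/2) 3 veces. Tomando d/dt de v(t), encontramos a(t) = 9·exp(3·t/2). Tomando d/dt de a(t), encontramos j(t) = 27·exp(3·t/2)/2. La derivada de la sacudida da el snap: s(t) = 81·exp(3·t/2)/4. De la ecuación del snap s(t) = 81·exp(3·t/2)/4, sustituimos t = 5.78034274203084 para obtener s = 118027.025466159.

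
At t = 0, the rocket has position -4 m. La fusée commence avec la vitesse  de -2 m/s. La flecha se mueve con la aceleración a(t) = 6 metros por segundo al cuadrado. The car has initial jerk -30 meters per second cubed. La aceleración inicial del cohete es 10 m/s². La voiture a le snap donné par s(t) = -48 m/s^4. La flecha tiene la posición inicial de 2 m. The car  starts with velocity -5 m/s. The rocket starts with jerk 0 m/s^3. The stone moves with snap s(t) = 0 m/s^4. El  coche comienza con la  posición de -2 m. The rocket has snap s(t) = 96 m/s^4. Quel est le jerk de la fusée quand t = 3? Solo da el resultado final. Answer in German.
Die Antwort ist 288.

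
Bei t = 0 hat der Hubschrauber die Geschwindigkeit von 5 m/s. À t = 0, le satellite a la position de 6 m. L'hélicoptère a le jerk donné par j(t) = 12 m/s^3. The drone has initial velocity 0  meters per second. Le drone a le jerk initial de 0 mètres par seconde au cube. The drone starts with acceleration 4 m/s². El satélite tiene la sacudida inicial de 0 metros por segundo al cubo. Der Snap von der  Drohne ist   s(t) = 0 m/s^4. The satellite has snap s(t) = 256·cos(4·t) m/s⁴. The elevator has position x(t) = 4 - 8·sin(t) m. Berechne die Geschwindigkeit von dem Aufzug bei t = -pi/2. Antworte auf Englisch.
Starting from position x(t) = 4 - 8·sin(t), we take 1 derivative. The derivative of position gives velocity: v(t) = -8·cos(t). We have velocity v(t) = -8·cos(t). Substituting t = -pi/2: v(-pi/2) = 0.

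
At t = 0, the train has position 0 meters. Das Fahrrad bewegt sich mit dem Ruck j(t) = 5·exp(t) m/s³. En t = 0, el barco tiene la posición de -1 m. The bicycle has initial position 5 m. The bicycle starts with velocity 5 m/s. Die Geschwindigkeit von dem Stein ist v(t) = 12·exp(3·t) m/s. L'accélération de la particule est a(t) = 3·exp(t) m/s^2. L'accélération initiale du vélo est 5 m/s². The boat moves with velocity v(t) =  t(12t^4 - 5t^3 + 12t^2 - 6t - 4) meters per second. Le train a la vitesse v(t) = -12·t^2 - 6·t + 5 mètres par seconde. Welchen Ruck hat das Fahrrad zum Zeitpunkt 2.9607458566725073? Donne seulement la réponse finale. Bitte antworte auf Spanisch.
La respuesta es 96.5618532279453.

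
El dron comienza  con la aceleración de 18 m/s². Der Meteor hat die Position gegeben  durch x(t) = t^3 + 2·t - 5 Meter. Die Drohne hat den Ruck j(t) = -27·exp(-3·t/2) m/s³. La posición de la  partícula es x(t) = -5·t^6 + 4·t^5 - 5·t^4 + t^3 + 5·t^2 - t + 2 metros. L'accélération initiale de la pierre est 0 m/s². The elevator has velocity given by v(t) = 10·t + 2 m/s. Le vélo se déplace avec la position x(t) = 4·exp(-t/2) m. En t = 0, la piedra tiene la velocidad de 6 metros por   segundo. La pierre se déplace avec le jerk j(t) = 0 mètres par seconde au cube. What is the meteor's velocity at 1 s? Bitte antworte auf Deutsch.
Ausgehend von der Position x(t) = t^3 + 2·t - 5, nehmen wir 1 Ableitung. Mit d/dt von x(t) finden wir v(t) = 3·t^2 + 2. Mit v(t) = 3·t^2 + 2 und Einsetzen von t = 1, finden wir v = 5.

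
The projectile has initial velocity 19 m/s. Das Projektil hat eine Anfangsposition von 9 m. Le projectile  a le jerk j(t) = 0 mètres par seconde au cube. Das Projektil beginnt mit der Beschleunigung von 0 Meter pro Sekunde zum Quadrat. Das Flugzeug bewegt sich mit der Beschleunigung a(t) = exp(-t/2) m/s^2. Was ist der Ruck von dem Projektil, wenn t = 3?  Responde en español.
Tenemos la sacudida j(t) = 0. Sustituyendo t = 3: j(3) = 0.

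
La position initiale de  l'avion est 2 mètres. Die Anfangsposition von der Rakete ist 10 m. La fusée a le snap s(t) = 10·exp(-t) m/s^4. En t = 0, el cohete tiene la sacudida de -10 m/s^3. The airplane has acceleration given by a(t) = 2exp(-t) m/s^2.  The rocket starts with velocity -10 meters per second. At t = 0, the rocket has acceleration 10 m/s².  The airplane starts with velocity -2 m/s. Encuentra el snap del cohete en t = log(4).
Tenemos el snap s(t) = 10·exp(-t). Sustituyendo t = log(4): s(log(4)) = 5/2.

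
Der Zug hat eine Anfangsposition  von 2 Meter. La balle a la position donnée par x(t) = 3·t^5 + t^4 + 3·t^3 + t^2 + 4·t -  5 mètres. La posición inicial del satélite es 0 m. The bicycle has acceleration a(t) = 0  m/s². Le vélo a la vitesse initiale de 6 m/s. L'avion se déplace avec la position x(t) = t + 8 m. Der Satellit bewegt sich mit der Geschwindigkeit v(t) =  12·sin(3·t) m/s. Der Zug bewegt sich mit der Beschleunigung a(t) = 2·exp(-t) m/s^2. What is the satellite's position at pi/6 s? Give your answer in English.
To find the answer, we compute 1 integral of v(t) = 12·sin(3·t). The antiderivative of velocity is position. Using x(0) = 0, we get x(t) = 4 - 4·cos(3·t). Using x(t) = 4 - 4·cos(3·t) and substituting t = pi/6, we find x = 4.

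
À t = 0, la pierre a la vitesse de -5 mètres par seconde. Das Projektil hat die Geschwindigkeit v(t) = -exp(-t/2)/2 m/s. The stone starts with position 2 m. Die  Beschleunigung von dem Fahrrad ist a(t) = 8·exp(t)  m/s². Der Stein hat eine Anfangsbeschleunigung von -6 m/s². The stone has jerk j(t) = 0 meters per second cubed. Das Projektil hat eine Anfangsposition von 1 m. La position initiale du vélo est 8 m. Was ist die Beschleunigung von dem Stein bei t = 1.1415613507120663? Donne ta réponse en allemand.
Wir müssen unsere Gleichung für den Ruck j(t) = 0 1-mal integrieren. Mit ∫j(t)dt und Anwendung von a(0) = -6, finden wir a(t) = -6. Mit a(t) = -6 und Einsetzen von t = 1.1415613507120663, finden wir a = -6.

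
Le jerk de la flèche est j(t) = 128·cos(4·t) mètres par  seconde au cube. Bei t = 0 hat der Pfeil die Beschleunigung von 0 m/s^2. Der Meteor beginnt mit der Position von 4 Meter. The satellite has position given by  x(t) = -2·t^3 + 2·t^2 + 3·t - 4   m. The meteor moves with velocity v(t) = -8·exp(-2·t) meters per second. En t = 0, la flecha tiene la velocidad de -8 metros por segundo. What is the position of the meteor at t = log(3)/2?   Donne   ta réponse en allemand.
Wir müssen die Stammfunktion unserer Gleichung für die Geschwindigkeit v(t) = -8·exp(-2·t) 1-mal finden. Mit ∫v(t)dt und Anwendung von x(0) = 4, finden wir x(t) = 4·exp(-2·t). Aus der Gleichung für die Position x(t) = 4·exp(-2·t), setzen wir t = log(3)/2 ein und erhalten x = 4/3.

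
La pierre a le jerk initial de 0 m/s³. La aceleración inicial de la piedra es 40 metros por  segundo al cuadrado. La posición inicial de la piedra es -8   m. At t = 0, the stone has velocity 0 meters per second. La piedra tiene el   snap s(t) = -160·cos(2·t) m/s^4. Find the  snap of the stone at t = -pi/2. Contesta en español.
De la ecuación del snap s(t) = -160·cos(2·t), sustituimos t = -pi/2 para obtener s = 160.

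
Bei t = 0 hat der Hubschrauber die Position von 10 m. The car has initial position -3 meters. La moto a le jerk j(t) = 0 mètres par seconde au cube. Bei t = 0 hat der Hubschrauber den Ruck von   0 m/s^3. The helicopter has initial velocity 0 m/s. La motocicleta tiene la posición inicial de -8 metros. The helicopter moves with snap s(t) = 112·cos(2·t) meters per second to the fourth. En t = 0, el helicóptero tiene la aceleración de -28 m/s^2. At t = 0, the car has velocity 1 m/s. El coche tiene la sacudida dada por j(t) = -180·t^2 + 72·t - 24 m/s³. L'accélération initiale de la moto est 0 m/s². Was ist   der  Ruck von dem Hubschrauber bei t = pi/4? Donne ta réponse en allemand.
Wir müssen die Stammfunktion unserer Gleichung für den Snap s(t) = 112·cos(2·t) 1-mal finden. Durch Integration von dem Snap und Verwendung der Anfangsbedingung j(0) = 0, erhalten wir j(t) = 56·sin(2·t). Mit j(t) = 56·sin(2·t) und Einsetzen von t = pi/4, finden wir j = 56.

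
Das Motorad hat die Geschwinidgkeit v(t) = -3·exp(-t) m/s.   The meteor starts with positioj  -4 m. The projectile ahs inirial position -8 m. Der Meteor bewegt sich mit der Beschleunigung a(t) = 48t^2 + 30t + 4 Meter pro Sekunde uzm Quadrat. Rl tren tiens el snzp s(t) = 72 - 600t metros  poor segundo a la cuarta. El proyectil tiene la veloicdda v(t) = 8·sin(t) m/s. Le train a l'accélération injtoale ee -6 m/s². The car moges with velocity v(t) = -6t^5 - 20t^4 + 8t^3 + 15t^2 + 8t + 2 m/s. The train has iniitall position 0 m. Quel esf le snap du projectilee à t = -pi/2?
Nous devons dériver notre équation de la vitesse v(t) = 8·sin(t) 3 fois. En dérivant la vitesse, nous obtenons l'accélération: a(t) = 8·cos(t). En prenant d/dt de a(t), nous trouvons j(t) = -8·sin(t). En dérivant le jerk, nous obtenons le snap: s(t) = -8·cos(t). En utilisant s(t) = -8·cos(t) et en substituant t = -pi/2, nous trouvons s = 0.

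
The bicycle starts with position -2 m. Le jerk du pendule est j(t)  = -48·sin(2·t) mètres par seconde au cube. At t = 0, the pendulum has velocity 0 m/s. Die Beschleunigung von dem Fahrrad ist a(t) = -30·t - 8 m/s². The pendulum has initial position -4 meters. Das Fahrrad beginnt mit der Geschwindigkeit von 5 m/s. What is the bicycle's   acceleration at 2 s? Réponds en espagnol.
Usando a(t) = -30·t - 8 y sustituyendo t = 2, encontramos a = -68.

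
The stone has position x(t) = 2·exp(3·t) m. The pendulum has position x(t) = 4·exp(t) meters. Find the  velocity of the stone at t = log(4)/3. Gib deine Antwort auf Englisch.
Starting from position x(t) = 2·exp(3·t), we take 1 derivative. Taking d/dt of x(t), we find v(t) = 6·exp(3·t). We have velocity v(t) = 6·exp(3·t). Substituting t = log(4)/3: v(log(4)/3) = 24.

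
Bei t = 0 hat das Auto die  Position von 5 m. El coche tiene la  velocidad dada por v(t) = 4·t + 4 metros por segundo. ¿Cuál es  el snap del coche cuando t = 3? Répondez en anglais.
To solve this, we need to take 3 derivatives of our velocity equation v(t) = 4·t + 4. Differentiating velocity, we get acceleration: a(t) = 4. Differentiating acceleration, we get jerk: j(t) = 0. The derivative of jerk gives snap: s(t) = 0. We have snap s(t) = 0. Substituting t = 3: s(3) = 0.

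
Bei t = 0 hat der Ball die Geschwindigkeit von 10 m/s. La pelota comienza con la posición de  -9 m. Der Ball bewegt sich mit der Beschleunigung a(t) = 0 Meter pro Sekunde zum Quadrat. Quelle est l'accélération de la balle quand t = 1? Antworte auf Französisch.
Nous avons l'accélération a(t) = 0. En substituant t = 1: a(1) = 0.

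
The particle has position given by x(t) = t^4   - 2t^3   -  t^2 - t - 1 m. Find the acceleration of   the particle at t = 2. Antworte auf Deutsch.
Wir müssen unsere Gleichung für die Position x(t) = t^4 - 2·t^3 - t^2 - t - 1 2-mal ableiten. Die Ableitung von der Position ergibt die Geschwindigkeit: v(t) = 4·t^3 - 6·t^2 - 2·t - 1. Die Ableitung von der Geschwindigkeit ergibt die Beschleunigung: a(t) = 12·t^2 - 12·t - 2. Wir haben die Beschleunigung a(t) = 12·t^2 - 12·t - 2. Durch Einsetzen von t = 2: a(2) = 22.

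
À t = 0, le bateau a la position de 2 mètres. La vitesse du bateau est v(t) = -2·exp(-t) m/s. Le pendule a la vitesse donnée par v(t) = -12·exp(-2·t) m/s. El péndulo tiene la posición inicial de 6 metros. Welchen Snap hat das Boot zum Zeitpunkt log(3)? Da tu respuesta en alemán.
Um dies zu lösen, müssen wir 3 Ableitungen unserer Gleichung für die Geschwindigkeit v(t) = -2·exp(-t) nehmen. Durch Ableiten von der Geschwindigkeit erhalten wir die Beschleunigung: a(t) = 2·exp(-t). Mit d/dt von a(t) finden wir j(t) = -2·exp(-t). Durch Ableiten von dem Ruck erhalten wir den Snap: s(t) = 2·exp(-t). Wir haben den Snap s(t) = 2·exp(-t). Durch Einsetzen von t = log(3): s(log(3)) = 2/3.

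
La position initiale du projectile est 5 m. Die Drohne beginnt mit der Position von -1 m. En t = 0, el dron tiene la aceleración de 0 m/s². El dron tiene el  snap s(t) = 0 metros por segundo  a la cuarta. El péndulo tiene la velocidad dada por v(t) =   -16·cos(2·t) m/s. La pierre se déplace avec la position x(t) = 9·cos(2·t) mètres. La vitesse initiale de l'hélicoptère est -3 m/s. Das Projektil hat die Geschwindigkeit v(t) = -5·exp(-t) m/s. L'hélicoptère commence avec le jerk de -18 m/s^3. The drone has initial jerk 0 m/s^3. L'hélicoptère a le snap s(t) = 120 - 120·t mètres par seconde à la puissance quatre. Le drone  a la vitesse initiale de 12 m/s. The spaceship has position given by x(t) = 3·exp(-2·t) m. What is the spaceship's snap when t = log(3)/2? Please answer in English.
We must differentiate our position equation x(t) = 3·exp(-2·t) 4 times. Taking d/dt of x(t), we find v(t) = -6·exp(-2·t). Taking d/dt of v(t), we find a(t) = 12·exp(-2·t). Differentiating acceleration, we get jerk: j(t) = -24·exp(-2·t). Taking d/dt of j(t), we find s(t) = 48·exp(-2·t). From the given snap equation s(t) = 48·exp(-2·t), we substitute t = log(3)/2 to get s = 16.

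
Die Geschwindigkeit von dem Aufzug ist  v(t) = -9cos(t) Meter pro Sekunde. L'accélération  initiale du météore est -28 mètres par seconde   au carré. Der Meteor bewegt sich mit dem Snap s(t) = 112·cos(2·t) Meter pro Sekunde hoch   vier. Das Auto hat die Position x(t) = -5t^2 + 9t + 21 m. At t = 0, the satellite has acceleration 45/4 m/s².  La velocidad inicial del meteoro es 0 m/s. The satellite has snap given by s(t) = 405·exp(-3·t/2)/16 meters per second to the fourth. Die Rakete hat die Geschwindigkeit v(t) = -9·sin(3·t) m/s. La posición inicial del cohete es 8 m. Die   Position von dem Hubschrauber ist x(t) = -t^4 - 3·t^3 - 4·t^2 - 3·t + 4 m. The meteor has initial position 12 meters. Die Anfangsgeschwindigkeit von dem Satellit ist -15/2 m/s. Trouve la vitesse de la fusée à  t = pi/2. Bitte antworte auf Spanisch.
De la ecuación de la velocidad v(t) = -9·sin(3·t), sustituimos t = pi/2 para obtener v = 9.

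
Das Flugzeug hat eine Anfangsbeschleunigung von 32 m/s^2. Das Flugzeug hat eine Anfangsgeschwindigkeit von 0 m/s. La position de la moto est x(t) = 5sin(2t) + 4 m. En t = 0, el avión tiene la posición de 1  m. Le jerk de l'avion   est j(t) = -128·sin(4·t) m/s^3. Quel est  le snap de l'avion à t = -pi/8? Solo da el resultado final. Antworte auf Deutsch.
Der Snap bei t = -pi/8 ist s = 0.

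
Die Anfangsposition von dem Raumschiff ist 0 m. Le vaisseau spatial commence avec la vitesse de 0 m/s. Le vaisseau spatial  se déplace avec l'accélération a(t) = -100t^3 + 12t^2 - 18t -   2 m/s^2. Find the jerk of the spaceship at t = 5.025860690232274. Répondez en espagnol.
Debemos derivar nuestra ecuación de la aceleración a(t) = -100·t^3 + 12·t^2 - 18·t - 2 1 vez. Derivando la aceleración, obtenemos la sacudida: j(t) = -300·t^2 + 24·t - 18. Usando j(t) = -300·t^2 + 24·t - 18 y sustituyendo t = 5.025860690232274, encontramos j = -7475.16204672103.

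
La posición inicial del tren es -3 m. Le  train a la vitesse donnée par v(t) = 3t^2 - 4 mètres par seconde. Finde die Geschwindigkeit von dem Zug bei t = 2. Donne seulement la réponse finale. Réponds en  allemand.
Die Geschwindigkeit bei t = 2 ist v = 8.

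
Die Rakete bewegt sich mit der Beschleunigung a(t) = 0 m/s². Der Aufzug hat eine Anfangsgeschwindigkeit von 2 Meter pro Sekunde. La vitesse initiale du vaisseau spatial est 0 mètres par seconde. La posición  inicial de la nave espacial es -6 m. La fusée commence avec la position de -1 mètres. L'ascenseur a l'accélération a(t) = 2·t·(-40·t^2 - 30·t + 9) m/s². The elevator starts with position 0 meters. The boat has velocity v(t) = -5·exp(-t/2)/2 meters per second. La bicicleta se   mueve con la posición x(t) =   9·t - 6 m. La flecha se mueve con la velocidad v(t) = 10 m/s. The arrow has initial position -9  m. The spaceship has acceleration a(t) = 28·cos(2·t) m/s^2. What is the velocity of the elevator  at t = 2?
To find the answer, we compute 1 antiderivative of a(t) = 2·t·(-40·t^2 - 30·t + 9). The integral of acceleration, with v(0) = 2, gives velocity: v(t) = -20·t^4 - 20·t^3 + 9·t^2 + 2. Using v(t) = -20·t^4 - 20·t^3 + 9·t^2 + 2 and substituting t = 2, we find v = -442.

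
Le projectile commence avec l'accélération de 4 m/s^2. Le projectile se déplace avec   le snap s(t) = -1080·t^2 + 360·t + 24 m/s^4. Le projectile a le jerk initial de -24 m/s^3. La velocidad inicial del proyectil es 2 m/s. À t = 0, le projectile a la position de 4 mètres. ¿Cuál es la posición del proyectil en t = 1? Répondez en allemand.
Ausgehend von dem Snap s(t) = -1080·t^2 + 360·t + 24, nehmen wir 4 Integrale. Die Stammfunktion von dem Snap, mit j(0) = -24, ergibt den Ruck: j(t) = -360·t^3 + 180·t^2 + 24·t - 24. Durch Integration von dem Ruck und Verwendung der Anfangsbedingung a(0) = 4, erhalten wir a(t) = -90·t^4 + 60·t^3 + 12·t^2 - 24·t + 4. Mit ∫a(t)dt und Anwendung von v(0) = 2, finden wir v(t) = -18·t^5 + 15·t^4 + 4·t^3 - 12·t^2 + 4·t + 2. Durch Integration von der Geschwindigkeit und Verwendung der Anfangsbedingung x(0) = 4, erhalten wir x(t) = -3·t^6 + 3·t^5 + t^4 - 4·t^3 + 2·t^2 + 2·t + 4. Mit x(t) = -3·t^6 + 3·t^5 + t^4 - 4·t^3 + 2·t^2 + 2·t + 4 und Einsetzen von t = 1, finden wir x = 5.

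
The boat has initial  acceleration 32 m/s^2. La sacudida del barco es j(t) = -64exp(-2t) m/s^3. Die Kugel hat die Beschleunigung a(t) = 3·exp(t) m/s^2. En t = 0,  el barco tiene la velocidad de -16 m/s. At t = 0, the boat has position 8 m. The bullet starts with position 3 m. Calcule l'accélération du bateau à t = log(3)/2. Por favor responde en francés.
Nous devons intégrer notre équation du jerk j(t) = -64·exp(-2·t) 1 fois. La primitive du jerk est l'accélération. En utilisant a(0) = 32, nous obtenons a(t) = 32·exp(-2·t). De l'équation de l'accélération a(t) = 32·exp(-2·t), nous substituons t = log(3)/2 pour obtenir a = 32/3.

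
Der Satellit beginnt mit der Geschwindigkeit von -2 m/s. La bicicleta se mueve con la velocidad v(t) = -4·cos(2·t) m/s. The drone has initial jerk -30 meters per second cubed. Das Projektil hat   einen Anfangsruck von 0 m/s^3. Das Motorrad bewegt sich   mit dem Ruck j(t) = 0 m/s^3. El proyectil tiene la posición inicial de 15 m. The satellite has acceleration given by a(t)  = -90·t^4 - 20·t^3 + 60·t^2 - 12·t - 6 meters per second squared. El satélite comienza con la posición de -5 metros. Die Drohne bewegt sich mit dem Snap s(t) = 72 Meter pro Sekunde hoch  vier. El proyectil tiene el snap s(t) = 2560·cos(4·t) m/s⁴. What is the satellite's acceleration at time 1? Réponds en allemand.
Mit a(t) = -90·t^4 - 20·t^3 + 60·t^2 - 12·t - 6 und Einsetzen von t = 1, finden wir a = -68.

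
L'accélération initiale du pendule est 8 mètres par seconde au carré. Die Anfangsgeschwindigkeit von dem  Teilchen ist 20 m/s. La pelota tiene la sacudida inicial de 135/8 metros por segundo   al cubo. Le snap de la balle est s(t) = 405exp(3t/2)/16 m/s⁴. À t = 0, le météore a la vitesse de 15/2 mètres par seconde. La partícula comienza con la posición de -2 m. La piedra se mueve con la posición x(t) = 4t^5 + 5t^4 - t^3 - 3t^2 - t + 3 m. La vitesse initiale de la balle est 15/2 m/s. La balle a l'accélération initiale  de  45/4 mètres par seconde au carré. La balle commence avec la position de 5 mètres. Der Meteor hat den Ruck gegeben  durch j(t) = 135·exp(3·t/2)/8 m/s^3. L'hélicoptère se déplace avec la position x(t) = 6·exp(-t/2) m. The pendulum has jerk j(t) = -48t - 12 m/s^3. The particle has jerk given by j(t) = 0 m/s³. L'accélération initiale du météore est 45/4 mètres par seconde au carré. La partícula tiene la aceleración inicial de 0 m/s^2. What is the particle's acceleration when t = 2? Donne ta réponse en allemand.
Wir müssen unsere Gleichung für den Ruck j(t) = 0 1-mal integrieren. Das Integral von dem Ruck, mit a(0) = 0, ergibt die Beschleunigung: a(t) = 0. Mit a(t) = 0 und Einsetzen von t = 2, finden wir a = 0.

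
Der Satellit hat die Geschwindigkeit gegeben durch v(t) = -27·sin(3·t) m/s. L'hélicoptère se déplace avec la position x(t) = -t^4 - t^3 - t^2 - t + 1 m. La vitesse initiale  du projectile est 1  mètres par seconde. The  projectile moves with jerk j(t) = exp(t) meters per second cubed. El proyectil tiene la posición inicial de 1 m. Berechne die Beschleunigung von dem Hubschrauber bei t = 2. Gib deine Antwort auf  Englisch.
Starting from position x(t) = -t^4 - t^3 - t^2 - t + 1, we take 2 derivatives. Differentiating position, we get velocity: v(t) = -4·t^3 - 3·t^2 - 2·t - 1. Differentiating velocity, we get acceleration: a(t) = -12·t^2 - 6·t - 2. We have acceleration a(t) = -12·t^2 - 6·t - 2. Substituting t = 2: a(2) = -62.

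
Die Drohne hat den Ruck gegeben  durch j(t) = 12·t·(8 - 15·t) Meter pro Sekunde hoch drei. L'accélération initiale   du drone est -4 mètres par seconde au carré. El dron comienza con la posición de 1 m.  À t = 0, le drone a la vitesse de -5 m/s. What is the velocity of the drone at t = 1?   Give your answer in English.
Starting from jerk j(t) = 12·t·(8 - 15·t), we take 2 integrals. The antiderivative of jerk, with a(0) = -4, gives acceleration: a(t) = -60·t^3 + 48·t^2 - 4. Taking ∫a(t)dt and applying v(0) = -5, we find v(t) = -15·t^4 + 16·t^3 - 4·t - 5. Using v(t) = -15·t^4 + 16·t^3 - 4·t - 5 and substituting t = 1, we find v = -8.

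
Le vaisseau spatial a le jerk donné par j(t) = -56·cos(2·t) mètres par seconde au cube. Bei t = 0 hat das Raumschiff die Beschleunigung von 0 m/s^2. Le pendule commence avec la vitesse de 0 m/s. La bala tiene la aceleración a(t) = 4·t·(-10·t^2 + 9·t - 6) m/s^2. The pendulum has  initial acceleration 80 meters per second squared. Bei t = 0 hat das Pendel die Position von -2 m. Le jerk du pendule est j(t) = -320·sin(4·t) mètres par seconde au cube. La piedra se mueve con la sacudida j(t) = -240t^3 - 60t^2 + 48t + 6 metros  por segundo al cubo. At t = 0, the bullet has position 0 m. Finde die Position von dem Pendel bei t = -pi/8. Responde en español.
Para resolver esto, necesitamos tomar 3 integrales de nuestra ecuación de la sacudida j(t) = -320·sin(4·t). La antiderivada de la sacudida, con a(0) = 80, da la aceleración: a(t) = 80·cos(4·t). La antiderivada de la aceleración, con v(0) = 0, da la velocidad: v(t) = 20·sin(4·t). Integrando la velocidad y usando la condición inicial x(0) = -2, obtenemos x(t) = 3 - 5·cos(4·t). Tenemos la posición x(t) = 3 - 5·cos(4·t). Sustituyendo t = -pi/8: x(-pi/8) = 3.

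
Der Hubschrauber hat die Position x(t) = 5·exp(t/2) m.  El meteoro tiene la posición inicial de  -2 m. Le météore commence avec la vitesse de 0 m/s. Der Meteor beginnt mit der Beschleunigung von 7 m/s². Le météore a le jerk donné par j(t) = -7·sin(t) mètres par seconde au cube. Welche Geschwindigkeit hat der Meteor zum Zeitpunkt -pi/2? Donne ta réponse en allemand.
Wir müssen unsere Gleichung für den Ruck j(t) = -7·sin(t) 2-mal integrieren. Das Integral von dem Ruck, mit a(0) = 7, ergibt die Beschleunigung: a(t) = 7·cos(t). Die Stammfunktion von der Beschleunigung ist die Geschwindigkeit. Mit v(0) = 0 erhalten wir v(t) = 7·sin(t). Aus der Gleichung für die Geschwindigkeit v(t) = 7·sin(t), setzen wir t = -pi/2 ein und erhalten v = -7.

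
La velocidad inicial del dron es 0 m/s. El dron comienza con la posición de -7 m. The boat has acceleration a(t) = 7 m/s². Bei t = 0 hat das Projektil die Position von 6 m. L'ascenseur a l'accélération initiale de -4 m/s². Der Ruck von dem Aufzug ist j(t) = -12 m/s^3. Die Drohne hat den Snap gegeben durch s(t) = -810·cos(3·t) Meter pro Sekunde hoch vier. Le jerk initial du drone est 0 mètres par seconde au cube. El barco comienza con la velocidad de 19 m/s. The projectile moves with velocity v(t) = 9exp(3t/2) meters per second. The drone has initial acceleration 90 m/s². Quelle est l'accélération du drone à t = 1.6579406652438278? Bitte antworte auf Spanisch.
Para resolver esto, necesitamos tomar 2 antiderivadas de nuestra ecuación del snap s(t) = -810·cos(3·t). La integral del snap es la sacudida. Usando j(0) = 0, obtenemos j(t) = -270·sin(3·t). Integrando la sacudida y usando la condición inicial a(0) = 90, obtenemos a(t) = 90·cos(3·t). De la ecuación de la aceleración a(t) = 90·cos(3·t), sustituimos t = 1.6579406652438278 para obtener a = 23.2618625213566.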